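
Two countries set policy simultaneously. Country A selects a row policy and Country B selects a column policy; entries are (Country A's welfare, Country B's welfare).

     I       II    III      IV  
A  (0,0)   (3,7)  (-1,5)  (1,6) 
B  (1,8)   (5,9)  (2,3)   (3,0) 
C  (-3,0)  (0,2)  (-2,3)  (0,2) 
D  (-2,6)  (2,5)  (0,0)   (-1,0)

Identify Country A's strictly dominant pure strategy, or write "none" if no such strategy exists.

B

B vs A: I: 1>0, II: 5>3, III: 2>-1, IV: 3>1.
B vs C: I: 1>-3, II: 5>0, III: 2>-2, IV: 3>0.
B vs D: I: 1>-2, II: 5>2, III: 2>0, IV: 3>-1.
B strictly beats every other strategy against every opponent action, so it is strictly dominant.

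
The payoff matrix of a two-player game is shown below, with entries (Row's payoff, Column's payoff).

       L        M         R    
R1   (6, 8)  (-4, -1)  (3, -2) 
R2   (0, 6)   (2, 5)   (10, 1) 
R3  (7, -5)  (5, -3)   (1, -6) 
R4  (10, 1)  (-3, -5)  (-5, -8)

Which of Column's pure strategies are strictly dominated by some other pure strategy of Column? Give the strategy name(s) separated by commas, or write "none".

Nothing dominates L: M at R1 (8>-1); R at R1 (8>-2).
Nothing dominates M: L at R3 (-3>-5); R at R1 (-1>-2).
R is strictly dominated by L (R1: 8>-2, R2: 6>1, R3: -5>-6, R4: 1>-8).

R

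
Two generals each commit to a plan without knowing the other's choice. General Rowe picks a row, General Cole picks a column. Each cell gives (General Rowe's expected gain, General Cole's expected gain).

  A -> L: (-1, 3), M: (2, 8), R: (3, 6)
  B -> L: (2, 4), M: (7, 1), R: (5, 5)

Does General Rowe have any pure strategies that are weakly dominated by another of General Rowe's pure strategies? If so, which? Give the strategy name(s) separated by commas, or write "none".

A

B weakly dominates A — L: 2>-1, M: 7>2, R: 5>3.
B is not dominated — it holds its own against A at L (2>-1).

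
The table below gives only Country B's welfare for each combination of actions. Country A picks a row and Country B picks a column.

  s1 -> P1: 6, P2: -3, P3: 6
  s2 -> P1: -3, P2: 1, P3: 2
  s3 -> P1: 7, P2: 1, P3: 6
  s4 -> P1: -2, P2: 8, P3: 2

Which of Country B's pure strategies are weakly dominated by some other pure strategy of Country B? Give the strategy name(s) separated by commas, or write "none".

none

P1 is not dominated — it holds its own against P2 at s1 (6>-3); P3 at s3 (7>6).
Nothing dominates P2: P1 at s2 (1>-3); P3 at s4 (8>2).
P3: no other strategy beats it everywhere (P1 at s2 (2>-3); P2 at s1 (6>-3)).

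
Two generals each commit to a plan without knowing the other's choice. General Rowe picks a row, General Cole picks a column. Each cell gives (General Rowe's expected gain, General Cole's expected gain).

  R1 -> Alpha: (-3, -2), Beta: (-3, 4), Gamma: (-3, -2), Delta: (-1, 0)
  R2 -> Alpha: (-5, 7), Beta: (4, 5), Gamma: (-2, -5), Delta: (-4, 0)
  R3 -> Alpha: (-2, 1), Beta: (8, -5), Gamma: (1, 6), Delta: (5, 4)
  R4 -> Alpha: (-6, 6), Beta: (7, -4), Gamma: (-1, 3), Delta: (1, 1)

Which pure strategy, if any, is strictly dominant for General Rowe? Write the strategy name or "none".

R3 vs R1: Alpha: -2>-3, Beta: 8>-3, Gamma: 1>-3, Delta: 5>-1.
R3 vs R2: Alpha: -2>-5, Beta: 8>4, Gamma: 1>-2, Delta: 5>-4.
R3 vs R4: Alpha: -2>-6, Beta: 8>7, Gamma: 1>-1, Delta: 5>1.
R3 strictly beats every other strategy against every opponent action, so it is strictly dominant.

R3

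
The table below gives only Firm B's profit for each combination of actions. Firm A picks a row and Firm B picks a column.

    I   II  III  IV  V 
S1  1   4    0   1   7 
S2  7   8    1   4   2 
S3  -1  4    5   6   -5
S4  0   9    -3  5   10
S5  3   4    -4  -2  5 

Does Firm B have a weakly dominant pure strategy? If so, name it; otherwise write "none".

I fails to dominate II at S1 (1<4).
II fails to dominate III at S3 (4<5).
III fails to dominate I at S1 (0<1).
IV fails to dominate I at S2 (4<7).
V fails to dominate I at S2 (2<7).
No single strategy dominates all the others.

none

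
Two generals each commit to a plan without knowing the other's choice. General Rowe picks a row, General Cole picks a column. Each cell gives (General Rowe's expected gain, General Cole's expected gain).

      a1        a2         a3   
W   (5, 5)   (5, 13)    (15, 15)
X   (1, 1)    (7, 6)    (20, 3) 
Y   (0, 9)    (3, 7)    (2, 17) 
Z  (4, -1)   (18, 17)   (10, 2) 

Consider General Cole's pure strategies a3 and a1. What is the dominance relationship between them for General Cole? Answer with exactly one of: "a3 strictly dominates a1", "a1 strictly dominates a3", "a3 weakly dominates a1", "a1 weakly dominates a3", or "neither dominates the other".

a3's payoffs vs a1's, by General Rowe's action — W: 15>5, X: 3>1, Y: 17>9, Z: 2>-1.
Every comparison favours a3, so a3 strictly dominates a1.

a3 strictly dominates a1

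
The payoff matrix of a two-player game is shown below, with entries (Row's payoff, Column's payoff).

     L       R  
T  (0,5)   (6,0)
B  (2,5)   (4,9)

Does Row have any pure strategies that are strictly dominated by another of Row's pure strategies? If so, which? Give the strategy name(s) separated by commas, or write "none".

none

T is not dominated — it holds its own against B at R (6>4).
B is not dominated — it holds its own against T at L (2>0).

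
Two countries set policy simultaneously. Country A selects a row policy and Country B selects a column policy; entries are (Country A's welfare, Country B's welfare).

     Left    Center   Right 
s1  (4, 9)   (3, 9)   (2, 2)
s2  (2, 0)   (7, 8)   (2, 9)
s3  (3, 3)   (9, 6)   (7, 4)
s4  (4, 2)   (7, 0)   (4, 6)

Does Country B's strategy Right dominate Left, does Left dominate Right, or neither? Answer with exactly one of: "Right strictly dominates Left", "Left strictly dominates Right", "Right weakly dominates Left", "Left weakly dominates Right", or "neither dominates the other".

neither dominates the other

Right's payoffs vs Left's, by Country A's action — s1: 2<9, s2: 9>0, s3: 4>3, s4: 6>2.
Right does better at s2, s3, s4 but worse at s1; neither strategy dominates the other.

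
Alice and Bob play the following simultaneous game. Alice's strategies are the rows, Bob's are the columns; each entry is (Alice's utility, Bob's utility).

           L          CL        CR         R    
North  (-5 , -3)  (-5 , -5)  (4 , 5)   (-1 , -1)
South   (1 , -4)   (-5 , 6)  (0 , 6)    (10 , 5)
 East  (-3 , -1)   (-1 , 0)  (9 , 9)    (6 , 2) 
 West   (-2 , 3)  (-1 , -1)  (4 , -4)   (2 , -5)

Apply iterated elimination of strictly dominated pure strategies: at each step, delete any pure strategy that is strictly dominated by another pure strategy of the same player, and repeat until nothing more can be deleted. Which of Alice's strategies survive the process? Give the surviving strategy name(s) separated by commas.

Alice's strategy North is strictly dominated by East (L: -3>-5, CL: -1>-5, CR: 9>4, R: 6>-1) and is removed.
For Bob, CR strictly dominates R on the remaining rows (South: 6>5, East: 9>2, West: -4>-5); eliminate R.
Among the remaining strategies, none is strictly dominated by another pure strategy of the same player, so the elimination stops.
Surviving strategies — Alice: {South, East, West}; Bob: {L, CL, CR}.

South, East, West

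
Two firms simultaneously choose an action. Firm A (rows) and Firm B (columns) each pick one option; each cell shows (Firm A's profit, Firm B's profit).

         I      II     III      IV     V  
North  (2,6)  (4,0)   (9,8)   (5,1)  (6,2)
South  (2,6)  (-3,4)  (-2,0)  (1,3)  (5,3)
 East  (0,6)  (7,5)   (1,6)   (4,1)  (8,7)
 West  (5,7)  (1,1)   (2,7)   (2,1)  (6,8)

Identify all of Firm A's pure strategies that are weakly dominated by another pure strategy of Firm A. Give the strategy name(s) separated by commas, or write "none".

South

North is not dominated — it holds its own against South at II (4>-3); East at I (2>0); West at II (4>1).
South: dominated, since North does at least as well everywhere (I: 2=2, II: 4>-3, III: 9>-2, IV: 5>1, V: 6>5).
East is not dominated — it holds its own against North at II (7>4); South at II (7>-3); West at II (7>1).
Nothing dominates West: North at I (5>2); South at I (5>2); East at I (5>0).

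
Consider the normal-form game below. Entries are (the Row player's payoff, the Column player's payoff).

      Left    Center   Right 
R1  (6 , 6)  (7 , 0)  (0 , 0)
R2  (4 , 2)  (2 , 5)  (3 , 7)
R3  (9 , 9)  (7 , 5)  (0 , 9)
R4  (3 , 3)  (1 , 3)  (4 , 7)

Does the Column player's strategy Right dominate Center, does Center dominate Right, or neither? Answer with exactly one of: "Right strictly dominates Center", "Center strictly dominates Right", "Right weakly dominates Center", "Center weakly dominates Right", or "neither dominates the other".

Right weakly dominates Center

Right's payoffs vs Center's, by the Row player's action — R1: 0=0, R2: 7>5, R3: 9>5, R4: 7>3.
Right is at least as good everywhere and strictly better somewhere (tied only at R1), so Right weakly but not strictly dominates Center.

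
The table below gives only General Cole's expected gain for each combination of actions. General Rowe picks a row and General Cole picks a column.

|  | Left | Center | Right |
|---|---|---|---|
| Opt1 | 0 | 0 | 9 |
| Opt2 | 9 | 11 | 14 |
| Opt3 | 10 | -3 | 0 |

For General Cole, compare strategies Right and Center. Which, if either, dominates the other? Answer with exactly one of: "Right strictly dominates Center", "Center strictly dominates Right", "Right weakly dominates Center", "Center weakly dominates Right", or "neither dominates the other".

Compare Right to Center across each opponent action: Opt1: 9>0, Opt2: 14>11, Opt3: 0>-3.
Right gives a strictly higher payoff against each opponent action, so Right strictly dominates Center.

Right strictly dominates Center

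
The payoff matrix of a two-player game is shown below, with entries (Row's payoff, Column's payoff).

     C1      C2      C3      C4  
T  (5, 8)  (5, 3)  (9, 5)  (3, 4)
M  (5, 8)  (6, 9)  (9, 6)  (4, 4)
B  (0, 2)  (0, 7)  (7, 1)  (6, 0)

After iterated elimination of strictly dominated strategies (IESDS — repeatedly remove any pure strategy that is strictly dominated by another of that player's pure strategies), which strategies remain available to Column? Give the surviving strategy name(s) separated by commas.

C1, C2

Column's strategy C3 is strictly dominated by C1 (T: 8>5, M: 8>6, B: 2>1) and is removed.
For Column, C1 strictly dominates C4 on the remaining rows (T: 8>4, M: 8>4, B: 2>0); eliminate C4.
For Row, T strictly dominates B on the remaining columns (C1: 5>0, C2: 5>0); eliminate B.
Among the remaining strategies, none is strictly dominated by another pure strategy of the same player, so the elimination stops.
Surviving strategies — Row: {T, M}; Column: {C1, C2}.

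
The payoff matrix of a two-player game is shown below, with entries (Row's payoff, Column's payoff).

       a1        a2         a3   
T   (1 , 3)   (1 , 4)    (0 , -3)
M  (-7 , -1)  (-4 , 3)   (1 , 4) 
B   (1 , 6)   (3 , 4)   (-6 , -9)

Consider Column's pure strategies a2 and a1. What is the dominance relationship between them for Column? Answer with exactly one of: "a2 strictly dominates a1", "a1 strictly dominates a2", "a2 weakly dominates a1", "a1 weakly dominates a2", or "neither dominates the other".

neither dominates the other

Compare a2 to a1 across every action of Row: T: 4>3, M: 3>-1, B: 4<6.
a2 does better at T, M but worse at B; neither strategy dominates the other.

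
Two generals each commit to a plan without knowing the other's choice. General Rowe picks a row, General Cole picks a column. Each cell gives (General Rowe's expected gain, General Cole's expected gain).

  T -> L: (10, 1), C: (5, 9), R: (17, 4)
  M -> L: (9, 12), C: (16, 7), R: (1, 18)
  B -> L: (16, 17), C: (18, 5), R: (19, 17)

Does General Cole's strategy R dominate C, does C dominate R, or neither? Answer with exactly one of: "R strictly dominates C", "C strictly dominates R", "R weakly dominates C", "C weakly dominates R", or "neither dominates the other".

neither dominates the other

Compare R to C across every action of General Rowe: T: 4<9, M: 18>7, B: 17>5.
R does better at M, B but worse at T; neither strategy dominates the other.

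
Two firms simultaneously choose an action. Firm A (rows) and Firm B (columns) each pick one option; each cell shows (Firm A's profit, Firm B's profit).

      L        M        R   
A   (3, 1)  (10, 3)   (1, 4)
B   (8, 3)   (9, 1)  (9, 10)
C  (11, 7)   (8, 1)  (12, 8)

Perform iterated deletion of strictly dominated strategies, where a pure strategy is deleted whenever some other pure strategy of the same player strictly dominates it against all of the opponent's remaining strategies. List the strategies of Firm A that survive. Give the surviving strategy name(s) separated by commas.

Firm B's strategy L is strictly dominated by R (A: 4>1, B: 10>3, C: 8>7) and is removed.
Column M is eliminated: R beats it against every remaining row (A: 4>3, B: 10>1, C: 8>1).
Row A is eliminated: B beats it against every remaining column (R: 9>1).
Row B is eliminated: C beats it against every remaining column (R: 12>9).
Among the remaining strategies, none is strictly dominated by another pure strategy of the same player, so the elimination stops.
Surviving strategies — Firm A: {C}; Firm B: {R}.

C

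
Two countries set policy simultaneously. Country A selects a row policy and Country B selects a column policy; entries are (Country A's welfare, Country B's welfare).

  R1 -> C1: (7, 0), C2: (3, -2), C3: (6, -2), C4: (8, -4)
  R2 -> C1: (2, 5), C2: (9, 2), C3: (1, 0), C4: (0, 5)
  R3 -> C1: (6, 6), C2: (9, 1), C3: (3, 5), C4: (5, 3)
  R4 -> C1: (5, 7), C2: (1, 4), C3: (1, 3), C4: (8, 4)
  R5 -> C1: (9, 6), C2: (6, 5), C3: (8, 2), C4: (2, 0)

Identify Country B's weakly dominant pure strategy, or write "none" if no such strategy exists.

C1 vs C2: R1: 0>-2, R2: 5>2, R3: 6>1, R4: 7>4, R5: 6>5.
C1 vs C3: R1: 0>-2, R2: 5>0, R3: 6>5, R4: 7>3, R5: 6>2.
C1 vs C4: R1: 0>-4, R2: 5=5, R3: 6>3, R4: 7>4, R5: 6>0.
C1 is at least as good as every other strategy against every opponent action, so it is weakly dominant.

C1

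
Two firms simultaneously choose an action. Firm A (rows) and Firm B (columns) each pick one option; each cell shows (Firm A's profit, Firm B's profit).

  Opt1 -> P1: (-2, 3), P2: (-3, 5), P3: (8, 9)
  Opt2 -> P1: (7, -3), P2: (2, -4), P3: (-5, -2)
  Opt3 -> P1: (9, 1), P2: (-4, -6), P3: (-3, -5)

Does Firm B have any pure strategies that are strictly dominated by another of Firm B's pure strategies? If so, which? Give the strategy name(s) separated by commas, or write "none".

P2

P1: no other strategy beats it everywhere (P2 at Opt2 (-3>-4); P3 at Opt3 (1>-5)).
P2 is strictly dominated by P3 (Opt1: 9>5, Opt2: -2>-4, Opt3: -5>-6).
P3 is not dominated — it holds its own against P1 at Opt1 (9>3); P2 at Opt1 (9>5).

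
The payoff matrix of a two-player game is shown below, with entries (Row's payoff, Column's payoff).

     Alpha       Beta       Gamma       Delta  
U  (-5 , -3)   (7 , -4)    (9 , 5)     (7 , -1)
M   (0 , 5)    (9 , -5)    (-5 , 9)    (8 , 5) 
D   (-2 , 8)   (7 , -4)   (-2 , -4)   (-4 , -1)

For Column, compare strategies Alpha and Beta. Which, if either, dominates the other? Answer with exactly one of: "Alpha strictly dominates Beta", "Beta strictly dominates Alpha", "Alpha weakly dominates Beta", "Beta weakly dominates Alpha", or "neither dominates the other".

Alpha strictly dominates Beta

Alpha's payoffs vs Beta's, by Row's action — U: -3>-4, M: 5>-5, D: 8>-4.
Alpha gives a strictly higher payoff against each opponent action, so Alpha strictly dominates Beta.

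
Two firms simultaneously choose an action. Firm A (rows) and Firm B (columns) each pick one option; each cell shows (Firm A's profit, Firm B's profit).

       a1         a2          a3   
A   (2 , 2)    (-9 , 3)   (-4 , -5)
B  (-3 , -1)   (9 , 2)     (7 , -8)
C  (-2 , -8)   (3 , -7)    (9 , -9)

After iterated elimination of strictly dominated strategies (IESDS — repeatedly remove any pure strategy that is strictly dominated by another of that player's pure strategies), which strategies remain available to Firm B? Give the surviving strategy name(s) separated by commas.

a2

For Firm B, a2 strictly dominates a1 on the remaining rows (A: 3>2, B: 2>-1, C: -7>-8); eliminate a1.
Row A is eliminated: B beats it against every remaining column (a2: 9>-9, a3: 7>-4).
For Firm B, a2 strictly dominates a3 on the remaining rows (B: 2>-8, C: -7>-9); eliminate a3.
Firm A's strategy C is strictly dominated by B (a2: 9>3) and is removed.
Among the remaining strategies, none is strictly dominated by another pure strategy of the same player, so the elimination stops.
Surviving strategies — Firm A: {B}; Firm B: {a2}.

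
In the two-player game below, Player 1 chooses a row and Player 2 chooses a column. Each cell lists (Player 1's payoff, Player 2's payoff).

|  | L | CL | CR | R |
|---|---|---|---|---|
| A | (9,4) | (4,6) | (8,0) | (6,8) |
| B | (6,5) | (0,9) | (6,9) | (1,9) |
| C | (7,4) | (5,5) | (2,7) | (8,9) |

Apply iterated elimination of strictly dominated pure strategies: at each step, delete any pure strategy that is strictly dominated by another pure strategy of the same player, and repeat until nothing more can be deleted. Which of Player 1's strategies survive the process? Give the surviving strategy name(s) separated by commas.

For Player 1, A strictly dominates B on the remaining columns (L: 9>6, CL: 4>0, CR: 8>6, R: 6>1); eliminate B.
Player 2's strategy L is strictly dominated by CL (A: 6>4, C: 5>4) and is removed.
For Player 2, R strictly dominates CL on the remaining rows (A: 8>6, C: 9>5); eliminate CL.
Column CR is eliminated: R beats it against every remaining row (A: 8>0, C: 9>7).
Row A is eliminated: C beats it against every remaining column (R: 8>6).
Among the remaining strategies, none is strictly dominated by another pure strategy of the same player, so the elimination stops.
Surviving strategies — Player 1: {C}; Player 2: {R}.

C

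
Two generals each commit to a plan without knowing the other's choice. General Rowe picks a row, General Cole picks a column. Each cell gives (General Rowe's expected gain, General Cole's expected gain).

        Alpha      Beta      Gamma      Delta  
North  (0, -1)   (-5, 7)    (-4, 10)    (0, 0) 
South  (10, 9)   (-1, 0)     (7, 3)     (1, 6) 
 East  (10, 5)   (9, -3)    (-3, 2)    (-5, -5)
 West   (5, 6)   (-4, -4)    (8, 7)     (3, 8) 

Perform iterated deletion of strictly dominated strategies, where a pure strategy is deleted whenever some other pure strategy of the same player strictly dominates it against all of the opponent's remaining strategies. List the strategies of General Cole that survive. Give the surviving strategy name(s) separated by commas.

Alpha, Gamma, Delta

For General Rowe, South strictly dominates North on the remaining columns (Alpha: 10>0, Beta: -1>-5, Gamma: 7>-4, Delta: 1>0); eliminate North.
Column Beta is eliminated: Alpha beats it against every remaining row (South: 9>0, East: 5>-3, West: 6>-4).
Among the remaining strategies, none is strictly dominated by another pure strategy of the same player, so the elimination stops.
Surviving strategies — General Rowe: {South, East, West}; General Cole: {Alpha, Gamma, Delta}.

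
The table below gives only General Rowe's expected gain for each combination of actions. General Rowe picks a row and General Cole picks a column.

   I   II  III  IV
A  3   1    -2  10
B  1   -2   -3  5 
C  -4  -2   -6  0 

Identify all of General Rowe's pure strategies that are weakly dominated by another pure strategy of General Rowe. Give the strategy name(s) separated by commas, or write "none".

A is not dominated — it holds its own against B at I (3>1); C at I (3>-4).
B: dominated, since A does at least as well everywhere (I: 3>1, II: 1>-2, III: -2>-3, IV: 10>5).
C is weakly dominated by A (I: 3>-4, II: 1>-2, III: -2>-6, IV: 10>0).

B, C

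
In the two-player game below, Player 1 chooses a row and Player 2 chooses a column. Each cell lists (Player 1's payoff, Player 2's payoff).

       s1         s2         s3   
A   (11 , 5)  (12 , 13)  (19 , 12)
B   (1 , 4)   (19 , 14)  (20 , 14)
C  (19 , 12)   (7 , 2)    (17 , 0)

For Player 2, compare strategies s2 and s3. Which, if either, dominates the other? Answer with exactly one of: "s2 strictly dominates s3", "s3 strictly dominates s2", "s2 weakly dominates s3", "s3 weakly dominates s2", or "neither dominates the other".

s2's payoffs vs s3's, by Player 1's action — A: 13>12, B: 14=14, C: 2>0.
s2 is at least as good everywhere and strictly better somewhere (tied only at B), so s2 weakly but not strictly dominates s3.

s2 weakly dominates s3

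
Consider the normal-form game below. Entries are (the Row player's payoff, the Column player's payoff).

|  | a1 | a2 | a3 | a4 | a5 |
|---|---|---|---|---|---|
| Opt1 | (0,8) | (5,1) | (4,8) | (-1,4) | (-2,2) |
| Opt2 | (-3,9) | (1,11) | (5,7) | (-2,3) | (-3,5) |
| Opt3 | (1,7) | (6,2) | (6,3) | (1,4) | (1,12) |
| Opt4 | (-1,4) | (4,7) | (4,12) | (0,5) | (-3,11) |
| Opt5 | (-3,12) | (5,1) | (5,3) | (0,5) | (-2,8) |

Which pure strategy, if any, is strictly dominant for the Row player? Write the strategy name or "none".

Opt3 vs Opt1: a1: 1>0, a2: 6>5, a3: 6>4, a4: 1>-1, a5: 1>-2.
Opt3 vs Opt2: a1: 1>-3, a2: 6>1, a3: 6>5, a4: 1>-2, a5: 1>-3.
Opt3 vs Opt4: a1: 1>-1, a2: 6>4, a3: 6>4, a4: 1>0, a5: 1>-3.
Opt3 vs Opt5: a1: 1>-3, a2: 6>5, a3: 6>5, a4: 1>0, a5: 1>-2.
Opt3 strictly beats every other strategy against every opponent action, so it is strictly dominant.

Opt3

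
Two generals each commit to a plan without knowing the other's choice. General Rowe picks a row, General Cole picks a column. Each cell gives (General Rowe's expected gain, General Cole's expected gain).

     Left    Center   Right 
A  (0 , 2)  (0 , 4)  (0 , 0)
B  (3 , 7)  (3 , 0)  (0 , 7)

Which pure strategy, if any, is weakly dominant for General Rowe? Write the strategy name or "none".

B

B vs A: Left: 3>0, Center: 3>0, Right: 0=0.
B is at least as good as every other strategy against every opponent action, so it is weakly dominant.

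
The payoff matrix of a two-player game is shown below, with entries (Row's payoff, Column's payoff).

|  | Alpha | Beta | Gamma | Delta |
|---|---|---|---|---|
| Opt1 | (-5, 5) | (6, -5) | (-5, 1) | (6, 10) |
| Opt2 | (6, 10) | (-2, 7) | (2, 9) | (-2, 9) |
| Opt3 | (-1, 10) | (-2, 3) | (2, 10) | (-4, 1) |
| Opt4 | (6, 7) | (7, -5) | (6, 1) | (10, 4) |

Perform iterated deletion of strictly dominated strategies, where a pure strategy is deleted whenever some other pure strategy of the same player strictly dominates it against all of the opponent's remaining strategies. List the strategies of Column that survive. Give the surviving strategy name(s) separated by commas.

Alpha

Row Opt1 is eliminated: Opt4 beats it against every remaining column (Alpha: 6>-5, Beta: 7>6, Gamma: 6>-5, Delta: 10>6).
Row Opt3 is eliminated: Opt4 beats it against every remaining column (Alpha: 6>-1, Beta: 7>-2, Gamma: 6>2, Delta: 10>-4).
Column Beta is eliminated: Alpha beats it against every remaining row (Opt2: 10>7, Opt4: 7>-5).
For Column, Alpha strictly dominates Gamma on the remaining rows (Opt2: 10>9, Opt4: 7>1); eliminate Gamma.
For Column, Alpha strictly dominates Delta on the remaining rows (Opt2: 10>9, Opt4: 7>4); eliminate Delta.
Among the remaining strategies, none is strictly dominated by another pure strategy of the same player, so the elimination stops.
Surviving strategies — Row: {Opt2, Opt4}; Column: {Alpha}.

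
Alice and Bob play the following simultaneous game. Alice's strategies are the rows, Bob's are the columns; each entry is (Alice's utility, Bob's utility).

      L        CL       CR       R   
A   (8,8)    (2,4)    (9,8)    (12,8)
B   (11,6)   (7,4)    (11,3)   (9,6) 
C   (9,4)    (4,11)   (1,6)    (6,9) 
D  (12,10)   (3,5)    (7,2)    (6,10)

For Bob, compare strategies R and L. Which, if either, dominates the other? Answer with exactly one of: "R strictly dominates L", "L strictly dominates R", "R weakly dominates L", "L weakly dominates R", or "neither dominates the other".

R's payoffs vs L's, by Alice's action — A: 8=8, B: 6=6, C: 9>4, D: 10=10.
R is at least as good everywhere and strictly better somewhere (tied only at A, B, D), so R weakly but not strictly dominates L.

R weakly dominates L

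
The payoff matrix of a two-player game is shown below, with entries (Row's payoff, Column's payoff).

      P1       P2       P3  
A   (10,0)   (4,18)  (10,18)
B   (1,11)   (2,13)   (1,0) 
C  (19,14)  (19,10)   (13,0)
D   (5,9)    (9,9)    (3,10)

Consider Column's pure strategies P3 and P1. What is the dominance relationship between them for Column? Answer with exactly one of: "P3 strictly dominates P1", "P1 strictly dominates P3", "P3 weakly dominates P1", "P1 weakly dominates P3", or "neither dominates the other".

Compare P3 to P1 across every action of Row: A: 18>0, B: 0<11, C: 0<14, D: 10>9.
P3 does better at A, D but worse at B, C; neither strategy dominates the other.

neither dominates the other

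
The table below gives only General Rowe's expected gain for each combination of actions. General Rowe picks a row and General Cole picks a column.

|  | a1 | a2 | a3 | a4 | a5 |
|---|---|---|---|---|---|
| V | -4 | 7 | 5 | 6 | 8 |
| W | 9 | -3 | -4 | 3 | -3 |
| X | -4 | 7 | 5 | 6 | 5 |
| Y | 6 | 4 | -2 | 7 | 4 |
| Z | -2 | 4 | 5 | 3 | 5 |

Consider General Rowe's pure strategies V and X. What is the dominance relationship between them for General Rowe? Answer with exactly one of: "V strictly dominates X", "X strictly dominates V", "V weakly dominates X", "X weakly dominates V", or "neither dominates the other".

Compare V to X across each choice by General Cole: a1: -4=-4, a2: 7=7, a3: 5=5, a4: 6=6, a5: 8>5.
V is at least as good everywhere and strictly better somewhere (tied only at a1, a2, a3, a4), so V weakly but not strictly dominates X.

V weakly dominates X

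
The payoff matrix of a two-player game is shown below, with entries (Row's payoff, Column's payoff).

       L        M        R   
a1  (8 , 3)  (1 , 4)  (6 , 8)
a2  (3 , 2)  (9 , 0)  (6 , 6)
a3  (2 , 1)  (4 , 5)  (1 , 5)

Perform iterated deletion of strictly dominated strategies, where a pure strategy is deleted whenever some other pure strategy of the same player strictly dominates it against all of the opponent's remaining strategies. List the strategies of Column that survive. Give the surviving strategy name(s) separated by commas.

R

For Row, a2 strictly dominates a3 on the remaining columns (L: 3>2, M: 9>4, R: 6>1); eliminate a3.
For Column, R strictly dominates L on the remaining rows (a1: 8>3, a2: 6>2); eliminate L.
For Column, R strictly dominates M on the remaining rows (a1: 8>4, a2: 6>0); eliminate M.
Among the remaining strategies, none is strictly dominated by another pure strategy of the same player, so the elimination stops.
Surviving strategies — Row: {a1, a2}; Column: {R}.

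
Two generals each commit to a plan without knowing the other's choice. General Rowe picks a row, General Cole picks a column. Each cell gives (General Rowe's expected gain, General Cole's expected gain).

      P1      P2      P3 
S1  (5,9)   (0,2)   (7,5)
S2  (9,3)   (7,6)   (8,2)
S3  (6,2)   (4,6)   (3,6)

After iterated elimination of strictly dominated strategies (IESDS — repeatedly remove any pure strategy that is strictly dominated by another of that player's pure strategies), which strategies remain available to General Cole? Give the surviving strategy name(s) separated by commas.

Row S1 is eliminated: S2 beats it against every remaining column (P1: 9>5, P2: 7>0, P3: 8>7).
Row S3 is eliminated: S2 beats it against every remaining column (P1: 9>6, P2: 7>4, P3: 8>3).
General Cole's strategy P1 is strictly dominated by P2 (S2: 6>3) and is removed.
General Cole's strategy P3 is strictly dominated by P2 (S2: 6>2) and is removed.
Among the remaining strategies, none is strictly dominated by another pure strategy of the same player, so the elimination stops.
Surviving strategies — General Rowe: {S2}; General Cole: {P2}.

P2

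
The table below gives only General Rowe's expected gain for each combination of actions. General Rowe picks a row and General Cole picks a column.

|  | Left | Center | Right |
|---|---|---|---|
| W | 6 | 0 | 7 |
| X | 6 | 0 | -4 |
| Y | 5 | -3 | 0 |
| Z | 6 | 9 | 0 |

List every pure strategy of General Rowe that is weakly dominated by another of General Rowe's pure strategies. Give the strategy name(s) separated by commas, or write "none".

Nothing dominates W: X at Right (7>-4); Y at Left (6>5); Z at Right (7>0).
X is weakly dominated by W (Left: 6=6, Center: 0=0, Right: 7>-4).
Y: dominated, since W does at least as well everywhere (Left: 6>5, Center: 0>-3, Right: 7>0).
Z is not dominated — it holds its own against W at Center (9>0); X at Center (9>0); Y at Left (6>5).

X, Y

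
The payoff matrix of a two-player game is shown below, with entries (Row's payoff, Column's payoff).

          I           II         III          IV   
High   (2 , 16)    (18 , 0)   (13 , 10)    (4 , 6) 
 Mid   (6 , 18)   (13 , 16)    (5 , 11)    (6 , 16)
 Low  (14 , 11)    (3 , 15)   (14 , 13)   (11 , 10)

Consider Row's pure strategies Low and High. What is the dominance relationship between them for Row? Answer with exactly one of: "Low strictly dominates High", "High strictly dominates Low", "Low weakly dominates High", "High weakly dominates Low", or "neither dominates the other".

neither dominates the other

Compare Low to High across every action of Column: I: 14>2, II: 3<18, III: 14>13, IV: 11>4.
Low does better at I, III, IV but worse at II; neither strategy dominates the other.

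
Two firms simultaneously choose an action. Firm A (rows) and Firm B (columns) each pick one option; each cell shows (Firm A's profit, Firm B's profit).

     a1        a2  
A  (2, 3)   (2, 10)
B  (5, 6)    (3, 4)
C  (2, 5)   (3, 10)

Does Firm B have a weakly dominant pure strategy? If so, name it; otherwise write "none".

a1 fails to dominate a2 at A (3<10).
a2 fails to dominate a1 at B (4<6).
No single strategy dominates all the others.

none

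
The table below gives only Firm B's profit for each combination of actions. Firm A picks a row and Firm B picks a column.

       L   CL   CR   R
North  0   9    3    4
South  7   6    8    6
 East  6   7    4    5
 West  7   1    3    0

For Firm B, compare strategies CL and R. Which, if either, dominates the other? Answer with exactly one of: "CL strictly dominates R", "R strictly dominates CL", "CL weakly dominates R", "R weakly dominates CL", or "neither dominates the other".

Compare CL to R across each opponent action: North: 9>4, South: 6=6, East: 7>5, West: 1>0.
CL is at least as good everywhere and strictly better somewhere (tied only at South), so CL weakly but not strictly dominates R.

CL weakly dominates R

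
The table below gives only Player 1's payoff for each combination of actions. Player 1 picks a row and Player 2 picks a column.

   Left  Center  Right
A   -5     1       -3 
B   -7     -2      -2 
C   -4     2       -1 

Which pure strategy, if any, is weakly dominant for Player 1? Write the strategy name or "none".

C vs A: Left: -4>-5, Center: 2>1, Right: -1>-3.
C vs B: Left: -4>-7, Center: 2>-2, Right: -1>-2.
C is at least as good as every other strategy against every opponent action, so it is weakly dominant.

C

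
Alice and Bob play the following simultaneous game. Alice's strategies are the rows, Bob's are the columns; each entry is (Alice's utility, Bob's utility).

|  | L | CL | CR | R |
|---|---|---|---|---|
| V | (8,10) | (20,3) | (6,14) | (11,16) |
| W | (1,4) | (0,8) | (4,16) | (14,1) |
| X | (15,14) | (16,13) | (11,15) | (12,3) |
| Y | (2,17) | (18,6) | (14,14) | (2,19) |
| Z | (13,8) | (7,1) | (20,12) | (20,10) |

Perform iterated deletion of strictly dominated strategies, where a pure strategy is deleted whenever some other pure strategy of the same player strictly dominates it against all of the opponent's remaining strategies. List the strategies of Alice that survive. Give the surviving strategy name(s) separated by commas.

Z

For Alice, Z strictly dominates W on the remaining columns (L: 13>1, CL: 7>0, CR: 20>4, R: 20>14); eliminate W.
Bob's strategy CL is strictly dominated by L (V: 10>3, X: 14>13, Y: 17>6, Z: 8>1) and is removed.
Row V is eliminated: X beats it against every remaining column (L: 15>8, CR: 11>6, R: 12>11).
Row Y is eliminated: Z beats it against every remaining column (L: 13>2, CR: 20>14, R: 20>2).
For Bob, CR strictly dominates L on the remaining rows (X: 15>14, Z: 12>8); eliminate L.
For Alice, Z strictly dominates X on the remaining columns (CR: 20>11, R: 20>12); eliminate X.
Bob's strategy R is strictly dominated by CR (Z: 12>10) and is removed.
Among the remaining strategies, none is strictly dominated by another pure strategy of the same player, so the elimination stops.
Surviving strategies — Alice: {Z}; Bob: {CR}.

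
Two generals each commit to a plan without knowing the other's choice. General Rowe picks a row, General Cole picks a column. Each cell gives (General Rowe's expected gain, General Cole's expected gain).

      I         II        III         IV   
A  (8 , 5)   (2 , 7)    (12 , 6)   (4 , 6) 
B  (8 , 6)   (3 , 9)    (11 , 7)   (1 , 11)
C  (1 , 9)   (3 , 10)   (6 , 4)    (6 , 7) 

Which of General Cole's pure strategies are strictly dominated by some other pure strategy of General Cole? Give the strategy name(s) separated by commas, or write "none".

I, III

I is strictly dominated by II (A: 7>5, B: 9>6, C: 10>9).
II is not dominated — it holds its own against I at A (7>5); III at A (7>6); IV at A (7>6).
III is strictly dominated by II (A: 7>6, B: 9>7, C: 10>4).
IV: no other strategy beats it everywhere (I at A (6>5); II at B (11>9); III at A (6=6)).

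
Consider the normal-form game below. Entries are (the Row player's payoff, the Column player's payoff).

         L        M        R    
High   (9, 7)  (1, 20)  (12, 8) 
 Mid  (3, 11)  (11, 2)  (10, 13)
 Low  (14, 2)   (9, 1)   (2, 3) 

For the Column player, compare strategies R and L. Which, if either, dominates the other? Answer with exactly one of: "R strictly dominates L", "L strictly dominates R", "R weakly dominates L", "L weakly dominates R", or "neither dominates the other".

R strictly dominates L

Compare R to L across each choice by the Row player: High: 8>7, Mid: 13>11, Low: 3>2.
Every comparison favours R, so R strictly dominates L.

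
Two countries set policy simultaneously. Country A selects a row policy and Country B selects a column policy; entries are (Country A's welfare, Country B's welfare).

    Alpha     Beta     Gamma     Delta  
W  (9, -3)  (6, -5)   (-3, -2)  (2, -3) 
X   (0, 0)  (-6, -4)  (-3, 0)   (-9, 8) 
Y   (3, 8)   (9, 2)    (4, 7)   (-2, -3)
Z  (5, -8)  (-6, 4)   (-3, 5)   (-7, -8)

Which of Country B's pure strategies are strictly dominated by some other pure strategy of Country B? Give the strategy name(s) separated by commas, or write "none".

Alpha is not dominated — it holds its own against Beta at W (-3>-5); Gamma at X (0=0); Delta at W (-3=-3).
Beta: dominated, since Gamma does at least as well everywhere (W: -2>-5, X: 0>-4, Y: 7>2, Z: 5>4).
Gamma: no other strategy beats it everywhere (Alpha at W (-2>-3); Beta at W (-2>-5); Delta at W (-2>-3)).
Delta is not dominated — it holds its own against Alpha at W (-3=-3); Beta at W (-3>-5); Gamma at X (8>0).

Beta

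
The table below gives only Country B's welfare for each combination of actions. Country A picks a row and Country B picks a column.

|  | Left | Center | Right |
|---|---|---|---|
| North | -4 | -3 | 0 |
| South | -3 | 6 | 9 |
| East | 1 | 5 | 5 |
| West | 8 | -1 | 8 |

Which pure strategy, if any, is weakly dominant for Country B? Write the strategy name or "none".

Right vs Left: North: 0>-4, South: 9>-3, East: 5>1, West: 8=8.
Right vs Center: North: 0>-3, South: 9>6, East: 5=5, West: 8>-1.
Right is at least as good as every other strategy against every opponent action, so it is weakly dominant.

Right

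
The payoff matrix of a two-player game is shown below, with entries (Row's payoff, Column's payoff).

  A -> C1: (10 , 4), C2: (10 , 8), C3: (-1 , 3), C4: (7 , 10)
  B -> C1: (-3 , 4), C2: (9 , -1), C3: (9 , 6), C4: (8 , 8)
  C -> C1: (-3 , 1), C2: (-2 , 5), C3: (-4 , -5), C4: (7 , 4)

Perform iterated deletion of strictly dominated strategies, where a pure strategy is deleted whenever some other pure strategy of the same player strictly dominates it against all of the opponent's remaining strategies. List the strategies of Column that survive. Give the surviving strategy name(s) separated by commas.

C4

Column's strategy C1 is strictly dominated by C4 (A: 10>4, B: 8>4, C: 4>1) and is removed.
Row C is eliminated: B beats it against every remaining column (C2: 9>-2, C3: 9>-4, C4: 8>7).
Column's strategy C2 is strictly dominated by C4 (A: 10>8, B: 8>-1) and is removed.
Row A is eliminated: B beats it against every remaining column (C3: 9>-1, C4: 8>7).
For Column, C4 strictly dominates C3 on the remaining rows (B: 8>6); eliminate C3.
Among the remaining strategies, none is strictly dominated by another pure strategy of the same player, so the elimination stops.
Surviving strategies — Row: {B}; Column: {C4}.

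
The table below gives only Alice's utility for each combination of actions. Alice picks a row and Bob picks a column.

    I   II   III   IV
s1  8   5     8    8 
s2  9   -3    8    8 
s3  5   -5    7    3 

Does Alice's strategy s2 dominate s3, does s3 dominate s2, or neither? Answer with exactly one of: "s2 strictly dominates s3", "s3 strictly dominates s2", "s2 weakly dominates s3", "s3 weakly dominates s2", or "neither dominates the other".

s2 strictly dominates s3

s2's payoffs vs s3's, by Bob's action — I: 9>5, II: -3>-5, III: 8>7, IV: 8>3.
s2 gives a strictly higher payoff against every action of Bob, so s2 strictly dominates s3.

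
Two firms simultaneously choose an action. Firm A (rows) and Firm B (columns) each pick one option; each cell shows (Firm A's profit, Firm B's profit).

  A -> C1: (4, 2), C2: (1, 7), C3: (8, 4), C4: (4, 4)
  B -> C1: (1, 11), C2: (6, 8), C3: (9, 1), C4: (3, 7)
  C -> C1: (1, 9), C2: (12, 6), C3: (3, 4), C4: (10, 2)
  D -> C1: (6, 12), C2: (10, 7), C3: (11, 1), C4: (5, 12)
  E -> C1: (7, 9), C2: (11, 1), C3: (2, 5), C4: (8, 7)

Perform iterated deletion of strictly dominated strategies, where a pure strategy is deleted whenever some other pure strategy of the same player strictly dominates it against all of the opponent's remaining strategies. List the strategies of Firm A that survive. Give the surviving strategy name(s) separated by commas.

E

Row A is eliminated: D beats it against every remaining column (C1: 6>4, C2: 10>1, C3: 11>8, C4: 5>4).
Row B is eliminated: D beats it against every remaining column (C1: 6>1, C2: 10>6, C3: 11>9, C4: 5>3).
For Firm B, C1 strictly dominates C2 on the remaining rows (C: 9>6, D: 12>7, E: 9>1); eliminate C2.
For Firm B, C1 strictly dominates C3 on the remaining rows (C: 9>4, D: 12>1, E: 9>5); eliminate C3.
Firm A's strategy D is strictly dominated by E (C1: 7>6, C4: 8>5) and is removed.
Column C4 is eliminated: C1 beats it against every remaining row (C: 9>2, E: 9>7).
Firm A's strategy C is strictly dominated by E (C1: 7>1) and is removed.
Among the remaining strategies, none is strictly dominated by another pure strategy of the same player, so the elimination stops.
Surviving strategies — Firm A: {E}; Firm B: {C1}.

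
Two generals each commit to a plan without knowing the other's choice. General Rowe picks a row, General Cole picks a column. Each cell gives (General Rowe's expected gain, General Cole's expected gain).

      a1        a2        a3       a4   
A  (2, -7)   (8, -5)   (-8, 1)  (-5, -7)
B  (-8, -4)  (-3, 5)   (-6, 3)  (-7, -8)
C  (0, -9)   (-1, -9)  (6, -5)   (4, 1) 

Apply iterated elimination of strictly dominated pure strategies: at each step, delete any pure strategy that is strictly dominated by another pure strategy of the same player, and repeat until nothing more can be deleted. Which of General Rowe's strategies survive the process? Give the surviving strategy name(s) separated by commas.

General Rowe's strategy B is strictly dominated by C (a1: 0>-8, a2: -1>-3, a3: 6>-6, a4: 4>-7) and is removed.
General Cole's strategy a1 is strictly dominated by a3 (A: 1>-7, C: -5>-9) and is removed.
Column a2 is eliminated: a3 beats it against every remaining row (A: 1>-5, C: -5>-9).
For General Rowe, C strictly dominates A on the remaining columns (a3: 6>-8, a4: 4>-5); eliminate A.
Column a3 is eliminated: a4 beats it against every remaining row (C: 1>-5).
Among the remaining strategies, none is strictly dominated by another pure strategy of the same player, so the elimination stops.
Surviving strategies — General Rowe: {C}; General Cole: {a4}.

C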